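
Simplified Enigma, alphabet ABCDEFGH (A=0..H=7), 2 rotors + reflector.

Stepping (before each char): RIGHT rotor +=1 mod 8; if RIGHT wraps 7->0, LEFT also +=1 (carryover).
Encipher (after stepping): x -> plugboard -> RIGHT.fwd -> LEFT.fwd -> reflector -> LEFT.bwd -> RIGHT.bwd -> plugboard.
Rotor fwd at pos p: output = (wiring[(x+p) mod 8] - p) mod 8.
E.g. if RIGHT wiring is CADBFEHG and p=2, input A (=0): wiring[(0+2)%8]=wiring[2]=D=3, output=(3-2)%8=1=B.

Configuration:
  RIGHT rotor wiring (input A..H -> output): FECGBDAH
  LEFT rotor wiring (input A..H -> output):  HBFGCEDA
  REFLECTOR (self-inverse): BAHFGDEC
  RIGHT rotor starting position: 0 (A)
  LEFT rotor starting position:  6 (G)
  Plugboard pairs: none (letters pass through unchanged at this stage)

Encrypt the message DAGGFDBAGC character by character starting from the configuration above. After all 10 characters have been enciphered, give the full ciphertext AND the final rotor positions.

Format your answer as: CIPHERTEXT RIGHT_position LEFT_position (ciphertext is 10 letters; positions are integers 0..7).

Char 1 ('D'): step: R->1, L=6; D->plug->D->R->A->L->F->refl->D->L'->D->R'->A->plug->A
Char 2 ('A'): step: R->2, L=6; A->plug->A->R->A->L->F->refl->D->L'->D->R'->G->plug->G
Char 3 ('G'): step: R->3, L=6; G->plug->G->R->B->L->C->refl->H->L'->E->R'->E->plug->E
Char 4 ('G'): step: R->4, L=6; G->plug->G->R->G->L->E->refl->G->L'->H->R'->B->plug->B
Char 5 ('F'): step: R->5, L=6; F->plug->F->R->F->L->A->refl->B->L'->C->R'->C->plug->C
Char 6 ('D'): step: R->6, L=6; D->plug->D->R->G->L->E->refl->G->L'->H->R'->C->plug->C
Char 7 ('B'): step: R->7, L=6; B->plug->B->R->G->L->E->refl->G->L'->H->R'->E->plug->E
Char 8 ('A'): step: R->0, L->7 (L advanced); A->plug->A->R->F->L->D->refl->F->L'->G->R'->D->plug->D
Char 9 ('G'): step: R->1, L=7; G->plug->G->R->G->L->F->refl->D->L'->F->R'->C->plug->C
Char 10 ('C'): step: R->2, L=7; C->plug->C->R->H->L->E->refl->G->L'->D->R'->G->plug->G
Final: ciphertext=AGEBCCEDCG, RIGHT=2, LEFT=7

Answer: AGEBCCEDCG 2 7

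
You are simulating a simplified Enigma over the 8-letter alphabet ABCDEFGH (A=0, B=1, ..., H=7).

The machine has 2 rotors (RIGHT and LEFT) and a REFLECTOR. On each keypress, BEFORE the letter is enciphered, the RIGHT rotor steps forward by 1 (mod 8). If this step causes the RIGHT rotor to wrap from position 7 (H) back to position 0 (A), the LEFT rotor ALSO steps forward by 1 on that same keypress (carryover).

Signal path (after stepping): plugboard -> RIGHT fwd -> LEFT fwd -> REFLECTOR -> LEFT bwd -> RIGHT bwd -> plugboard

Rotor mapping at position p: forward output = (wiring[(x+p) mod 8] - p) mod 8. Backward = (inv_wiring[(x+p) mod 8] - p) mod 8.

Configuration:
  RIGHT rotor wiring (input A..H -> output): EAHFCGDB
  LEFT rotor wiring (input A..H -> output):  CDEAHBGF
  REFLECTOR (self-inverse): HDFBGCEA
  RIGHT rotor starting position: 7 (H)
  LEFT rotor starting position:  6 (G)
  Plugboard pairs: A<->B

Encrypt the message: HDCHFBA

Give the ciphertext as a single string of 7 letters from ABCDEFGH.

Answer: BCGFHCC

Derivation:
Char 1 ('H'): step: R->0, L->7 (L advanced); H->plug->H->R->B->L->D->refl->B->L'->E->R'->A->plug->B
Char 2 ('D'): step: R->1, L=7; D->plug->D->R->B->L->D->refl->B->L'->E->R'->C->plug->C
Char 3 ('C'): step: R->2, L=7; C->plug->C->R->A->L->G->refl->E->L'->C->R'->G->plug->G
Char 4 ('H'): step: R->3, L=7; H->plug->H->R->E->L->B->refl->D->L'->B->R'->F->plug->F
Char 5 ('F'): step: R->4, L=7; F->plug->F->R->E->L->B->refl->D->L'->B->R'->H->plug->H
Char 6 ('B'): step: R->5, L=7; B->plug->A->R->B->L->D->refl->B->L'->E->R'->C->plug->C
Char 7 ('A'): step: R->6, L=7; A->plug->B->R->D->L->F->refl->C->L'->G->R'->C->plug->C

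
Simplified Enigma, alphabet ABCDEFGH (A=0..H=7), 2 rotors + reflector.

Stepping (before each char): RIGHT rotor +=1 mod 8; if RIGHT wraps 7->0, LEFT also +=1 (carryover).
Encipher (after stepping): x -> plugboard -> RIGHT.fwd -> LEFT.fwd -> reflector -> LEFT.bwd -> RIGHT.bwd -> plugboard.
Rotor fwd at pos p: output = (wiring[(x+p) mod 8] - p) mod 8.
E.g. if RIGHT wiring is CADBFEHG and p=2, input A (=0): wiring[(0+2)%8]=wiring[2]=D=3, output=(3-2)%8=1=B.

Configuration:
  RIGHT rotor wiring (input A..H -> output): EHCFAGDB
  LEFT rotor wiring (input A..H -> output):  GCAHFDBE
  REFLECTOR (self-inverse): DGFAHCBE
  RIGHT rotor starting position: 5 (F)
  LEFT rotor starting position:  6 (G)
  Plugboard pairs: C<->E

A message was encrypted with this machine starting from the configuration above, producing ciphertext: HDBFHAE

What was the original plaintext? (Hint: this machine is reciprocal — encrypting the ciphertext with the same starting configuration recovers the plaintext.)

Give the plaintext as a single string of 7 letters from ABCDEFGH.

Answer: GCCEBGC

Derivation:
Char 1 ('H'): step: R->6, L=6; H->plug->H->R->A->L->D->refl->A->L'->C->R'->G->plug->G
Char 2 ('D'): step: R->7, L=6; D->plug->D->R->D->L->E->refl->H->L'->G->R'->E->plug->C
Char 3 ('B'): step: R->0, L->7 (L advanced); B->plug->B->R->H->L->C->refl->F->L'->A->R'->E->plug->C
Char 4 ('F'): step: R->1, L=7; F->plug->F->R->C->L->D->refl->A->L'->E->R'->C->plug->E
Char 5 ('H'): step: R->2, L=7; H->plug->H->R->F->L->G->refl->B->L'->D->R'->B->plug->B
Char 6 ('A'): step: R->3, L=7; A->plug->A->R->C->L->D->refl->A->L'->E->R'->G->plug->G
Char 7 ('E'): step: R->4, L=7; E->plug->C->R->H->L->C->refl->F->L'->A->R'->E->plug->C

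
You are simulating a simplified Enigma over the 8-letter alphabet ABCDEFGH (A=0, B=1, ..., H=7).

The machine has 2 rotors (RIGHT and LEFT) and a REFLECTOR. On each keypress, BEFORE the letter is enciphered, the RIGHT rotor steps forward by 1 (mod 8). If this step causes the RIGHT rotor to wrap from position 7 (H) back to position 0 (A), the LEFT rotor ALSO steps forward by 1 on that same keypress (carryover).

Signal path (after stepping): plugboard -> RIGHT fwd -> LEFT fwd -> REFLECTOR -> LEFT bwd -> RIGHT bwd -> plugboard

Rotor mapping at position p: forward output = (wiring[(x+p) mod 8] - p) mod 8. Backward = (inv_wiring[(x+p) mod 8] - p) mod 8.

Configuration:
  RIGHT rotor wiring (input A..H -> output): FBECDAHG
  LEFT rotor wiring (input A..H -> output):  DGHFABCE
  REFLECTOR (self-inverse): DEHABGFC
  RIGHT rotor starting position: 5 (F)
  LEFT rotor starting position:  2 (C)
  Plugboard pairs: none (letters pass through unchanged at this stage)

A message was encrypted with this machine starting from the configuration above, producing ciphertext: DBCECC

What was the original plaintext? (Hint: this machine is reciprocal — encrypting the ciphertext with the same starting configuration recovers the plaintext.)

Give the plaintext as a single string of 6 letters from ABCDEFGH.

Answer: GAGHAG

Derivation:
Char 1 ('D'): step: R->6, L=2; D->plug->D->R->D->L->H->refl->C->L'->F->R'->G->plug->G
Char 2 ('B'): step: R->7, L=2; B->plug->B->R->G->L->B->refl->E->L'->H->R'->A->plug->A
Char 3 ('C'): step: R->0, L->3 (L advanced); C->plug->C->R->E->L->B->refl->E->L'->H->R'->G->plug->G
Char 4 ('E'): step: R->1, L=3; E->plug->E->R->H->L->E->refl->B->L'->E->R'->H->plug->H
Char 5 ('C'): step: R->2, L=3; C->plug->C->R->B->L->F->refl->G->L'->C->R'->A->plug->A
Char 6 ('C'): step: R->3, L=3; C->plug->C->R->F->L->A->refl->D->L'->G->R'->G->plug->G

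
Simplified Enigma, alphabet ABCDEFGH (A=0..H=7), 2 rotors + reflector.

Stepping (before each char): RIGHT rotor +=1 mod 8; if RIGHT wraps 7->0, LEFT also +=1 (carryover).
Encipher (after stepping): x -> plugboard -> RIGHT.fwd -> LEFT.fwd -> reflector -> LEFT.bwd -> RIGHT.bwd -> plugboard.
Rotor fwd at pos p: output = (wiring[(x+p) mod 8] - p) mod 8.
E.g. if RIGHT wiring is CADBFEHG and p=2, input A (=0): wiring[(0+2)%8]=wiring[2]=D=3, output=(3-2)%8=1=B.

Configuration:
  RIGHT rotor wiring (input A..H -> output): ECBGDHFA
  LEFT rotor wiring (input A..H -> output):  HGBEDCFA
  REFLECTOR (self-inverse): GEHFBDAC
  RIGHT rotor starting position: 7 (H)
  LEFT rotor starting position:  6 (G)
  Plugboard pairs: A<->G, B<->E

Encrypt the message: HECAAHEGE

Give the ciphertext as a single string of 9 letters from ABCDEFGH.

Char 1 ('H'): step: R->0, L->7 (L advanced); H->plug->H->R->A->L->B->refl->E->L'->F->R'->G->plug->A
Char 2 ('E'): step: R->1, L=7; E->plug->B->R->A->L->B->refl->E->L'->F->R'->C->plug->C
Char 3 ('C'): step: R->2, L=7; C->plug->C->R->B->L->A->refl->G->L'->H->R'->A->plug->G
Char 4 ('A'): step: R->3, L=7; A->plug->G->R->H->L->G->refl->A->L'->B->R'->F->plug->F
Char 5 ('A'): step: R->4, L=7; A->plug->G->R->F->L->E->refl->B->L'->A->R'->E->plug->B
Char 6 ('H'): step: R->5, L=7; H->plug->H->R->G->L->D->refl->F->L'->E->R'->F->plug->F
Char 7 ('E'): step: R->6, L=7; E->plug->B->R->C->L->H->refl->C->L'->D->R'->E->plug->B
Char 8 ('G'): step: R->7, L=7; G->plug->A->R->B->L->A->refl->G->L'->H->R'->E->plug->B
Char 9 ('E'): step: R->0, L->0 (L advanced); E->plug->B->R->C->L->B->refl->E->L'->D->R'->E->plug->B

Answer: ACGFBFBBB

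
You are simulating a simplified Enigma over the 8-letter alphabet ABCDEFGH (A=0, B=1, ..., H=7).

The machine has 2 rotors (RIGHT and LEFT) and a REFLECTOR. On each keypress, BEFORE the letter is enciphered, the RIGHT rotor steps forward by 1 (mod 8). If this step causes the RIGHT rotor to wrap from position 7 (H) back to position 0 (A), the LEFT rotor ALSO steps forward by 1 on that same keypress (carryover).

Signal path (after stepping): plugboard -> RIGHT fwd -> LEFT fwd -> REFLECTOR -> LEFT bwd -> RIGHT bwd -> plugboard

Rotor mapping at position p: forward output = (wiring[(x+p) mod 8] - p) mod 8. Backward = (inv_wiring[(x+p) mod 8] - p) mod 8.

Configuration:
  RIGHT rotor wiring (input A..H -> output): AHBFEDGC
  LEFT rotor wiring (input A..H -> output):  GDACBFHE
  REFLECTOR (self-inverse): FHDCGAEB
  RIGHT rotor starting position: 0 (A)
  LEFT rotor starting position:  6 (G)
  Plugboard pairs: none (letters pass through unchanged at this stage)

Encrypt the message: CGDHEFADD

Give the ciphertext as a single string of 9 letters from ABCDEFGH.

Char 1 ('C'): step: R->1, L=6; C->plug->C->R->E->L->C->refl->D->L'->G->R'->A->plug->A
Char 2 ('G'): step: R->2, L=6; G->plug->G->R->G->L->D->refl->C->L'->E->R'->E->plug->E
Char 3 ('D'): step: R->3, L=6; D->plug->D->R->D->L->F->refl->A->L'->C->R'->A->plug->A
Char 4 ('H'): step: R->4, L=6; H->plug->H->R->B->L->G->refl->E->L'->F->R'->G->plug->G
Char 5 ('E'): step: R->5, L=6; E->plug->E->R->C->L->A->refl->F->L'->D->R'->D->plug->D
Char 6 ('F'): step: R->6, L=6; F->plug->F->R->H->L->H->refl->B->L'->A->R'->A->plug->A
Char 7 ('A'): step: R->7, L=6; A->plug->A->R->D->L->F->refl->A->L'->C->R'->D->plug->D
Char 8 ('D'): step: R->0, L->7 (L advanced); D->plug->D->R->F->L->C->refl->D->L'->E->R'->E->plug->E
Char 9 ('D'): step: R->1, L=7; D->plug->D->R->D->L->B->refl->H->L'->B->R'->G->plug->G

Answer: AEAGDADEG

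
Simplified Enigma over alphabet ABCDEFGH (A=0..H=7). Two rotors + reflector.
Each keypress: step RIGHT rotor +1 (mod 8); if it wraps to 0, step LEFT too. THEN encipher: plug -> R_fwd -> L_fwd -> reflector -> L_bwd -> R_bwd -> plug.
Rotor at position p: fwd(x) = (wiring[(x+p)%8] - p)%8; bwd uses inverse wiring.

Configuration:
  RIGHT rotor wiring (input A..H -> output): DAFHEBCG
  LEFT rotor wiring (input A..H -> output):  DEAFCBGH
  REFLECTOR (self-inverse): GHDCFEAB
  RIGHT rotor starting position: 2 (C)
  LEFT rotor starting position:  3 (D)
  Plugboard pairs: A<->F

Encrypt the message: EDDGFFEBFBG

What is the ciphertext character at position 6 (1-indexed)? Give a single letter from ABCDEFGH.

Char 1 ('E'): step: R->3, L=3; E->plug->E->R->D->L->D->refl->C->L'->A->R'->F->plug->A
Char 2 ('D'): step: R->4, L=3; D->plug->D->R->C->L->G->refl->A->L'->F->R'->B->plug->B
Char 3 ('D'): step: R->5, L=3; D->plug->D->R->G->L->B->refl->H->L'->B->R'->C->plug->C
Char 4 ('G'): step: R->6, L=3; G->plug->G->R->G->L->B->refl->H->L'->B->R'->F->plug->A
Char 5 ('F'): step: R->7, L=3; F->plug->A->R->H->L->F->refl->E->L'->E->R'->B->plug->B
Char 6 ('F'): step: R->0, L->4 (L advanced); F->plug->A->R->D->L->D->refl->C->L'->C->R'->G->plug->G

G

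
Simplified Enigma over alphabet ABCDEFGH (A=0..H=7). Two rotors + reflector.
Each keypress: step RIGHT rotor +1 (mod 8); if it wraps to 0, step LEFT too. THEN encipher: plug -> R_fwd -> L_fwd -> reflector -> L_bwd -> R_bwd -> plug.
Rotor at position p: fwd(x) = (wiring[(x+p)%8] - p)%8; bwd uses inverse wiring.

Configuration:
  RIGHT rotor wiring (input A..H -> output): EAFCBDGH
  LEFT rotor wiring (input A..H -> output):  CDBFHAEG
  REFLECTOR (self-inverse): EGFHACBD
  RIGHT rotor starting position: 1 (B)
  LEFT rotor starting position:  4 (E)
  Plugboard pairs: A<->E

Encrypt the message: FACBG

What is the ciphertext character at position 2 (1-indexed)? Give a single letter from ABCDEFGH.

Char 1 ('F'): step: R->2, L=4; F->plug->F->R->F->L->H->refl->D->L'->A->R'->B->plug->B
Char 2 ('A'): step: R->3, L=4; A->plug->E->R->E->L->G->refl->B->L'->H->R'->A->plug->E

E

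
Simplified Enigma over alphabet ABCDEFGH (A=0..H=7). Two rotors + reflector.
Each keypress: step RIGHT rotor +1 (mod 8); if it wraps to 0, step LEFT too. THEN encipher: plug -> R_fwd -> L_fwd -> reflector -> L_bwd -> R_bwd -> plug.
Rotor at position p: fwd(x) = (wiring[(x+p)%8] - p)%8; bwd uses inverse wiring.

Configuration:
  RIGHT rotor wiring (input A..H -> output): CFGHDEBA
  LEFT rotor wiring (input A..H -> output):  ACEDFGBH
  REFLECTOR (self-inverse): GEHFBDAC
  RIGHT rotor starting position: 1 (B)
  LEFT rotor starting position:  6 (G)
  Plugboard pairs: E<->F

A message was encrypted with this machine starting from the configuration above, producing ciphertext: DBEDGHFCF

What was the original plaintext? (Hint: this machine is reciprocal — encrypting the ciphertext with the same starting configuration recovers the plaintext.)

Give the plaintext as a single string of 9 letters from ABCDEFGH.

Char 1 ('D'): step: R->2, L=6; D->plug->D->R->C->L->C->refl->H->L'->G->R'->F->plug->E
Char 2 ('B'): step: R->3, L=6; B->plug->B->R->A->L->D->refl->F->L'->F->R'->E->plug->F
Char 3 ('E'): step: R->4, L=6; E->plug->F->R->B->L->B->refl->E->L'->D->R'->H->plug->H
Char 4 ('D'): step: R->5, L=6; D->plug->D->R->F->L->F->refl->D->L'->A->R'->E->plug->F
Char 5 ('G'): step: R->6, L=6; G->plug->G->R->F->L->F->refl->D->L'->A->R'->E->plug->F
Char 6 ('H'): step: R->7, L=6; H->plug->H->R->C->L->C->refl->H->L'->G->R'->C->plug->C
Char 7 ('F'): step: R->0, L->7 (L advanced); F->plug->E->R->D->L->F->refl->D->L'->C->R'->A->plug->A
Char 8 ('C'): step: R->1, L=7; C->plug->C->R->G->L->H->refl->C->L'->H->R'->G->plug->G
Char 9 ('F'): step: R->2, L=7; F->plug->E->R->H->L->C->refl->H->L'->G->R'->F->plug->E

Answer: EFHFFCAGE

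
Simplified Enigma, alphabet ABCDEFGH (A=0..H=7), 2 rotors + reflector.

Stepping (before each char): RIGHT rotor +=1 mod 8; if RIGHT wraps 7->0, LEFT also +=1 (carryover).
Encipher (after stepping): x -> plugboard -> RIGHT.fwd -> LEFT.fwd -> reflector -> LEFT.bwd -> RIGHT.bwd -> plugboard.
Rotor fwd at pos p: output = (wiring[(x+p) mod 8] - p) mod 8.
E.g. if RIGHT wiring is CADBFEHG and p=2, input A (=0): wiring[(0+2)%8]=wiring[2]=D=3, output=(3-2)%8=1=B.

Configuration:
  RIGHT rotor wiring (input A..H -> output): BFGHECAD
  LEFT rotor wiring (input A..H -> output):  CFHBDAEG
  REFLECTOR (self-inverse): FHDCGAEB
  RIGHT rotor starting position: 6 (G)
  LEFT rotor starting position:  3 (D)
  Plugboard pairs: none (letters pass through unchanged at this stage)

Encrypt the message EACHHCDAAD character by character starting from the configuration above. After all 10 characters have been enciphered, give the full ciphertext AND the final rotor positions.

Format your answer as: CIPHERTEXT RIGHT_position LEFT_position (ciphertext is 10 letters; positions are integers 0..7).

Answer: DEDEFFFDHC 0 5

Derivation:
Char 1 ('E'): step: R->7, L=3; E->plug->E->R->A->L->G->refl->E->L'->H->R'->D->plug->D
Char 2 ('A'): step: R->0, L->4 (L advanced); A->plug->A->R->B->L->E->refl->G->L'->E->R'->E->plug->E
Char 3 ('C'): step: R->1, L=4; C->plug->C->R->G->L->D->refl->C->L'->D->R'->D->plug->D
Char 4 ('H'): step: R->2, L=4; H->plug->H->R->D->L->C->refl->D->L'->G->R'->E->plug->E
Char 5 ('H'): step: R->3, L=4; H->plug->H->R->D->L->C->refl->D->L'->G->R'->F->plug->F
Char 6 ('C'): step: R->4, L=4; C->plug->C->R->E->L->G->refl->E->L'->B->R'->F->plug->F
Char 7 ('D'): step: R->5, L=4; D->plug->D->R->E->L->G->refl->E->L'->B->R'->F->plug->F
Char 8 ('A'): step: R->6, L=4; A->plug->A->R->C->L->A->refl->F->L'->H->R'->D->plug->D
Char 9 ('A'): step: R->7, L=4; A->plug->A->R->E->L->G->refl->E->L'->B->R'->H->plug->H
Char 10 ('D'): step: R->0, L->5 (L advanced); D->plug->D->R->H->L->G->refl->E->L'->G->R'->C->plug->C
Final: ciphertext=DEDEFFFDHC, RIGHT=0, LEFT=5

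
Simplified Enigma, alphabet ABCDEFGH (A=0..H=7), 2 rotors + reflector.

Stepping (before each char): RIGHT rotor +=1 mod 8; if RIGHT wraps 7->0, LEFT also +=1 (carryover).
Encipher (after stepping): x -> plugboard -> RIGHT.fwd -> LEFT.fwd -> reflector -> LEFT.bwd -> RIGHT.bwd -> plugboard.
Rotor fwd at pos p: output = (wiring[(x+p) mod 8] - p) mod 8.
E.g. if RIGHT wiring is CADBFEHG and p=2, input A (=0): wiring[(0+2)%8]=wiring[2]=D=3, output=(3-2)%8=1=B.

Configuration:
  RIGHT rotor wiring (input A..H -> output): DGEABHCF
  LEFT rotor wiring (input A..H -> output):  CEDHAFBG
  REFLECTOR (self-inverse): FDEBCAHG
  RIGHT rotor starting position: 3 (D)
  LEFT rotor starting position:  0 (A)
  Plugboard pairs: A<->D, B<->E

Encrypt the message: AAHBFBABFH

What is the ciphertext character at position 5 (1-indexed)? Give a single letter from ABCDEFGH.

Char 1 ('A'): step: R->4, L=0; A->plug->D->R->B->L->E->refl->C->L'->A->R'->G->plug->G
Char 2 ('A'): step: R->5, L=0; A->plug->D->R->G->L->B->refl->D->L'->C->R'->A->plug->D
Char 3 ('H'): step: R->6, L=0; H->plug->H->R->B->L->E->refl->C->L'->A->R'->D->plug->A
Char 4 ('B'): step: R->7, L=0; B->plug->E->R->B->L->E->refl->C->L'->A->R'->G->plug->G
Char 5 ('F'): step: R->0, L->1 (L advanced); F->plug->F->R->H->L->B->refl->D->L'->A->R'->D->plug->A

A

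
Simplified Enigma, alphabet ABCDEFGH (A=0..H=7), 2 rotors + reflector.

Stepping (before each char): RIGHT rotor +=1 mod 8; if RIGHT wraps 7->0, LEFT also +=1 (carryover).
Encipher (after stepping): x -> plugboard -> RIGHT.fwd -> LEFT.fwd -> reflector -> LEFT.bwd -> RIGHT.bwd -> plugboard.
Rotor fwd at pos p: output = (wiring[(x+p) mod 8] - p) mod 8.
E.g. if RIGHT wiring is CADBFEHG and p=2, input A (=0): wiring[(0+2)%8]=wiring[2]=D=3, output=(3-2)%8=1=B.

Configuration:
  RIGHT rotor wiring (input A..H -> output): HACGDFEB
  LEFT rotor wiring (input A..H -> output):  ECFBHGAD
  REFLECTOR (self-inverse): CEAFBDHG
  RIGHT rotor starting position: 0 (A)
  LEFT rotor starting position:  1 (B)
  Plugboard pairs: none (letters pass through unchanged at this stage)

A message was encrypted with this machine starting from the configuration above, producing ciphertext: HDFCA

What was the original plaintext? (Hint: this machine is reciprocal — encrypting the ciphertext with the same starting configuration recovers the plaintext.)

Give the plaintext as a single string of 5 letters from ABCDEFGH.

Answer: DGHBG

Derivation:
Char 1 ('H'): step: R->1, L=1; H->plug->H->R->G->L->C->refl->A->L'->C->R'->D->plug->D
Char 2 ('D'): step: R->2, L=1; D->plug->D->R->D->L->G->refl->H->L'->F->R'->G->plug->G
Char 3 ('F'): step: R->3, L=1; F->plug->F->R->E->L->F->refl->D->L'->H->R'->H->plug->H
Char 4 ('C'): step: R->4, L=1; C->plug->C->R->A->L->B->refl->E->L'->B->R'->B->plug->B
Char 5 ('A'): step: R->5, L=1; A->plug->A->R->A->L->B->refl->E->L'->B->R'->G->plug->G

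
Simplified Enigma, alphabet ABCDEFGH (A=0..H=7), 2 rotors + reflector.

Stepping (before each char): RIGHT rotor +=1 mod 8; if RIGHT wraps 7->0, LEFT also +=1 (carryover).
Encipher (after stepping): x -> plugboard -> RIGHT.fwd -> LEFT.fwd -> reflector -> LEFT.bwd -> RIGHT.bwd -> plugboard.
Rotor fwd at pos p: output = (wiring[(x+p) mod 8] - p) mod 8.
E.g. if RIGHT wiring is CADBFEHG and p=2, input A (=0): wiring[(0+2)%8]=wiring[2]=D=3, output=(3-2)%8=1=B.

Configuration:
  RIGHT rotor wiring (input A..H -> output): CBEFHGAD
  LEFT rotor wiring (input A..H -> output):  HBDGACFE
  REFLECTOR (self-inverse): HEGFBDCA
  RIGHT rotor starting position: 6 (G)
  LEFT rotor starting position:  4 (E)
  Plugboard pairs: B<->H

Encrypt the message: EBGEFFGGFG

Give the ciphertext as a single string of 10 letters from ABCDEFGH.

Answer: HDBDEAFAGD

Derivation:
Char 1 ('E'): step: R->7, L=4; E->plug->E->R->G->L->H->refl->A->L'->D->R'->B->plug->H
Char 2 ('B'): step: R->0, L->5 (L advanced); B->plug->H->R->D->L->C->refl->G->L'->F->R'->D->plug->D
Char 3 ('G'): step: R->1, L=5; G->plug->G->R->C->L->H->refl->A->L'->B->R'->H->plug->B
Char 4 ('E'): step: R->2, L=5; E->plug->E->R->G->L->B->refl->E->L'->E->R'->D->plug->D
Char 5 ('F'): step: R->3, L=5; F->plug->F->R->H->L->D->refl->F->L'->A->R'->E->plug->E
Char 6 ('F'): step: R->4, L=5; F->plug->F->R->F->L->G->refl->C->L'->D->R'->A->plug->A
Char 7 ('G'): step: R->5, L=5; G->plug->G->R->A->L->F->refl->D->L'->H->R'->F->plug->F
Char 8 ('G'): step: R->6, L=5; G->plug->G->R->B->L->A->refl->H->L'->C->R'->A->plug->A
Char 9 ('F'): step: R->7, L=5; F->plug->F->R->A->L->F->refl->D->L'->H->R'->G->plug->G
Char 10 ('G'): step: R->0, L->6 (L advanced); G->plug->G->R->A->L->H->refl->A->L'->F->R'->D->plug->D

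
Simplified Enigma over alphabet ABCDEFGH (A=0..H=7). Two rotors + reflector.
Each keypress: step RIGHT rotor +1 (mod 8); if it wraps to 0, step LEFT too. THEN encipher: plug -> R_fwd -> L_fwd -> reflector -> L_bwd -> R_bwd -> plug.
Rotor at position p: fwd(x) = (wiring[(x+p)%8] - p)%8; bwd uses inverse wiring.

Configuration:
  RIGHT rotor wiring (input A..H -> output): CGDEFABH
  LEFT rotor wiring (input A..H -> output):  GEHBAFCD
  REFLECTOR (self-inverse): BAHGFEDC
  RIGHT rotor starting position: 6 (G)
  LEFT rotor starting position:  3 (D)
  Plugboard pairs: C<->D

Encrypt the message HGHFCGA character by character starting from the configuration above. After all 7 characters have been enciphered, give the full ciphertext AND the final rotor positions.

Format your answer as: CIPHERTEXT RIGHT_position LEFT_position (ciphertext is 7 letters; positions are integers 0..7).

Char 1 ('H'): step: R->7, L=3; H->plug->H->R->C->L->C->refl->H->L'->D->R'->B->plug->B
Char 2 ('G'): step: R->0, L->4 (L advanced); G->plug->G->R->B->L->B->refl->A->L'->F->R'->E->plug->E
Char 3 ('H'): step: R->1, L=4; H->plug->H->R->B->L->B->refl->A->L'->F->R'->A->plug->A
Char 4 ('F'): step: R->2, L=4; F->plug->F->R->F->L->A->refl->B->L'->B->R'->A->plug->A
Char 5 ('C'): step: R->3, L=4; C->plug->D->R->G->L->D->refl->G->L'->C->R'->B->plug->B
Char 6 ('G'): step: R->4, L=4; G->plug->G->R->H->L->F->refl->E->L'->A->R'->H->plug->H
Char 7 ('A'): step: R->5, L=4; A->plug->A->R->D->L->H->refl->C->L'->E->R'->B->plug->B
Final: ciphertext=BEAABHB, RIGHT=5, LEFT=4

Answer: BEAABHB 5 4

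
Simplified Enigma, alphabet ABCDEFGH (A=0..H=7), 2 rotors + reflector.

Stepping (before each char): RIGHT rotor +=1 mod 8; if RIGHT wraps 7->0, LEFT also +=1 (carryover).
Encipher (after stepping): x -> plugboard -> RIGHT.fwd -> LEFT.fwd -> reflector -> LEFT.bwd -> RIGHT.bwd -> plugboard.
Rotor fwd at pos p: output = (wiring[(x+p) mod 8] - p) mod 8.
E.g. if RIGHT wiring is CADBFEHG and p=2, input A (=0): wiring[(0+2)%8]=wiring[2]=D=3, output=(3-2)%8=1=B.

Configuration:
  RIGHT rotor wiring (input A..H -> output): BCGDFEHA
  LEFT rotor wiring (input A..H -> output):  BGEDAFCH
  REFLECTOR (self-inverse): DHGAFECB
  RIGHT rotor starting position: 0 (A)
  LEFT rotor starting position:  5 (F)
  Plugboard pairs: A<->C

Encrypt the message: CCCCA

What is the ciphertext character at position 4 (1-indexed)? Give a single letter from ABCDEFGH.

Char 1 ('C'): step: R->1, L=5; C->plug->A->R->B->L->F->refl->E->L'->D->R'->E->plug->E
Char 2 ('C'): step: R->2, L=5; C->plug->A->R->E->L->B->refl->H->L'->F->R'->E->plug->E
Char 3 ('C'): step: R->3, L=5; C->plug->A->R->A->L->A->refl->D->L'->H->R'->G->plug->G
Char 4 ('C'): step: R->4, L=5; C->plug->A->R->B->L->F->refl->E->L'->D->R'->C->plug->A

A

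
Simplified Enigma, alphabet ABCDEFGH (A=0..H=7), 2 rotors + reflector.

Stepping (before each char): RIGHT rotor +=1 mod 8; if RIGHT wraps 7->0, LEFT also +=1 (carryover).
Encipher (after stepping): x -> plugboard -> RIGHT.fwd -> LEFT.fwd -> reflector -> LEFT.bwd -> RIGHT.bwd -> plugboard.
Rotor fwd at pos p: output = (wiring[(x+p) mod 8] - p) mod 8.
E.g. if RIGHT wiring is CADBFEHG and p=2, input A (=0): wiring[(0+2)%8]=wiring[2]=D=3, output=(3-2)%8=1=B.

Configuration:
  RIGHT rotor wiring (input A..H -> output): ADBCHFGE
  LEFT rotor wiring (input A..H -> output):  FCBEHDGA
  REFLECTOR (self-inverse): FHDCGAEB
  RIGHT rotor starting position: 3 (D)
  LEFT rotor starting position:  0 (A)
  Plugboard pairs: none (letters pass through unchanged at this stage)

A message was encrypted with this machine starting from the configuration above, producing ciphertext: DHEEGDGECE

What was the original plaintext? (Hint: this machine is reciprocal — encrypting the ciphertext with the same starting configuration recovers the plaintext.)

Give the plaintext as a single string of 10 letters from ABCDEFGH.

Answer: FFBGABBFEA

Derivation:
Char 1 ('D'): step: R->4, L=0; D->plug->D->R->A->L->F->refl->A->L'->H->R'->F->plug->F
Char 2 ('H'): step: R->5, L=0; H->plug->H->R->C->L->B->refl->H->L'->E->R'->F->plug->F
Char 3 ('E'): step: R->6, L=0; E->plug->E->R->D->L->E->refl->G->L'->G->R'->B->plug->B
Char 4 ('E'): step: R->7, L=0; E->plug->E->R->D->L->E->refl->G->L'->G->R'->G->plug->G
Char 5 ('G'): step: R->0, L->1 (L advanced); G->plug->G->R->G->L->H->refl->B->L'->A->R'->A->plug->A
Char 6 ('D'): step: R->1, L=1; D->plug->D->R->G->L->H->refl->B->L'->A->R'->B->plug->B
Char 7 ('G'): step: R->2, L=1; G->plug->G->R->G->L->H->refl->B->L'->A->R'->B->plug->B
Char 8 ('E'): step: R->3, L=1; E->plug->E->R->B->L->A->refl->F->L'->F->R'->F->plug->F
Char 9 ('C'): step: R->4, L=1; C->plug->C->R->C->L->D->refl->C->L'->E->R'->E->plug->E
Char 10 ('E'): step: R->5, L=1; E->plug->E->R->G->L->H->refl->B->L'->A->R'->A->plug->A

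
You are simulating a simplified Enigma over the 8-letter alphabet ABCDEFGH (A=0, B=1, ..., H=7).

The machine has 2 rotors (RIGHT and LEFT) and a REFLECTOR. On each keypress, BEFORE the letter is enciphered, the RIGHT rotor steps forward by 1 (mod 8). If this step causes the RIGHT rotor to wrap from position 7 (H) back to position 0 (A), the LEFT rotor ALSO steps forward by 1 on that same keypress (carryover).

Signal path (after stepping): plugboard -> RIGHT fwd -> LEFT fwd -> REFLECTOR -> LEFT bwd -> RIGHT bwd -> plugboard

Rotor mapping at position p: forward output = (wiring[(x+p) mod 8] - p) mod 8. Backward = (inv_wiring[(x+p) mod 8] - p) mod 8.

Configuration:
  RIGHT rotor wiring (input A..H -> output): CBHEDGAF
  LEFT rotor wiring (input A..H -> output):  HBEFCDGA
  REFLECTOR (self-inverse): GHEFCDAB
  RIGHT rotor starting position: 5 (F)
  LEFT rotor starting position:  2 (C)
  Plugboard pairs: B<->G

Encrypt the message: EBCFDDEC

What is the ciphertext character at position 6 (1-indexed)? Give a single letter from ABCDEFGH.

Char 1 ('E'): step: R->6, L=2; E->plug->E->R->B->L->D->refl->F->L'->G->R'->F->plug->F
Char 2 ('B'): step: R->7, L=2; B->plug->G->R->H->L->H->refl->B->L'->D->R'->B->plug->G
Char 3 ('C'): step: R->0, L->3 (L advanced); C->plug->C->R->H->L->B->refl->H->L'->B->R'->B->plug->G
Char 4 ('F'): step: R->1, L=3; F->plug->F->R->H->L->B->refl->H->L'->B->R'->H->plug->H
Char 5 ('D'): step: R->2, L=3; D->plug->D->R->E->L->F->refl->D->L'->D->R'->F->plug->F
Char 6 ('D'): step: R->3, L=3; D->plug->D->R->F->L->E->refl->C->L'->A->R'->B->plug->G

G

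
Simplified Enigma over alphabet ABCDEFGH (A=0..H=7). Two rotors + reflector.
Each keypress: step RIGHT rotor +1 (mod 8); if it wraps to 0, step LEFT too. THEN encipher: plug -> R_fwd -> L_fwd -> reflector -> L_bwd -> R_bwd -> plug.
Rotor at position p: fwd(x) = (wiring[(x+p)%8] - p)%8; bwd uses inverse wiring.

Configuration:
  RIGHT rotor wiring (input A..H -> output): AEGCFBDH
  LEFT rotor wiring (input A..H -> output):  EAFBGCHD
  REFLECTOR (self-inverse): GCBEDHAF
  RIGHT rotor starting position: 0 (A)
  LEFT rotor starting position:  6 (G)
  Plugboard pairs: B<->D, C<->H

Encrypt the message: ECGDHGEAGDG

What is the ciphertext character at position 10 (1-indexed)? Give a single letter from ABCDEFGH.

Char 1 ('E'): step: R->1, L=6; E->plug->E->R->A->L->B->refl->C->L'->D->R'->A->plug->A
Char 2 ('C'): step: R->2, L=6; C->plug->H->R->C->L->G->refl->A->L'->G->R'->G->plug->G
Char 3 ('G'): step: R->3, L=6; G->plug->G->R->B->L->F->refl->H->L'->E->R'->E->plug->E
Char 4 ('D'): step: R->4, L=6; D->plug->B->R->F->L->D->refl->E->L'->H->R'->C->plug->H
Char 5 ('H'): step: R->5, L=6; H->plug->C->R->C->L->G->refl->A->L'->G->R'->B->plug->D
Char 6 ('G'): step: R->6, L=6; G->plug->G->R->H->L->E->refl->D->L'->F->R'->A->plug->A
Char 7 ('E'): step: R->7, L=6; E->plug->E->R->D->L->C->refl->B->L'->A->R'->A->plug->A
Char 8 ('A'): step: R->0, L->7 (L advanced); A->plug->A->R->A->L->E->refl->D->L'->G->R'->C->plug->H
Char 9 ('G'): step: R->1, L=7; G->plug->G->R->G->L->D->refl->E->L'->A->R'->E->plug->E
Char 10 ('D'): step: R->2, L=7; D->plug->B->R->A->L->E->refl->D->L'->G->R'->G->plug->G

G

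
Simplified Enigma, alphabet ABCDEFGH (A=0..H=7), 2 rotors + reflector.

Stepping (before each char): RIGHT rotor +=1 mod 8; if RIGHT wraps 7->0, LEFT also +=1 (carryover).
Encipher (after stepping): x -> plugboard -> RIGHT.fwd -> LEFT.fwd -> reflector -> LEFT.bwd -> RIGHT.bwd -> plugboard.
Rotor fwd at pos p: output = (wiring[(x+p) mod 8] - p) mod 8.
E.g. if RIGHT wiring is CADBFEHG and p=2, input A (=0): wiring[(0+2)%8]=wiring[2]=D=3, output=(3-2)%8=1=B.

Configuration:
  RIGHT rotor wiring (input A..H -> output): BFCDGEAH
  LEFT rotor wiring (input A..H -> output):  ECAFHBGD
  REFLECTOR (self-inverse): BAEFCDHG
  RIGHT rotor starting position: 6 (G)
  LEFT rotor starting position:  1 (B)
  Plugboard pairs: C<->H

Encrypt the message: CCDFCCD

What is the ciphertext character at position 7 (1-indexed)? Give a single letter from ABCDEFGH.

Char 1 ('C'): step: R->7, L=1; C->plug->H->R->B->L->H->refl->G->L'->D->R'->D->plug->D
Char 2 ('C'): step: R->0, L->2 (L advanced); C->plug->H->R->H->L->A->refl->B->L'->F->R'->B->plug->B
Char 3 ('D'): step: R->1, L=2; D->plug->D->R->F->L->B->refl->A->L'->H->R'->F->plug->F
Char 4 ('F'): step: R->2, L=2; F->plug->F->R->F->L->B->refl->A->L'->H->R'->G->plug->G
Char 5 ('C'): step: R->3, L=2; C->plug->H->R->H->L->A->refl->B->L'->F->R'->D->plug->D
Char 6 ('C'): step: R->4, L=2; C->plug->H->R->H->L->A->refl->B->L'->F->R'->E->plug->E
Char 7 ('D'): step: R->5, L=2; D->plug->D->R->E->L->E->refl->C->L'->G->R'->G->plug->G

G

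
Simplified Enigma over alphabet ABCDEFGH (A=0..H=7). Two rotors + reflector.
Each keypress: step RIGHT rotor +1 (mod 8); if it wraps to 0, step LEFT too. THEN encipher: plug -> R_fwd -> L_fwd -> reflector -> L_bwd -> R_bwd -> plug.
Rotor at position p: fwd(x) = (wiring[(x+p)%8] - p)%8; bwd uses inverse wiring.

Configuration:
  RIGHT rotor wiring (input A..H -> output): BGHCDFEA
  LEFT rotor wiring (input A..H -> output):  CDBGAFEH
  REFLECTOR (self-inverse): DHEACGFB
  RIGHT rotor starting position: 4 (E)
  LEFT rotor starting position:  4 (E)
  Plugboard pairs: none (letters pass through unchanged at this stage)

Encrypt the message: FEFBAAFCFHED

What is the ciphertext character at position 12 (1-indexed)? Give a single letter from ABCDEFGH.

Char 1 ('F'): step: R->5, L=4; F->plug->F->R->C->L->A->refl->D->L'->D->R'->C->plug->C
Char 2 ('E'): step: R->6, L=4; E->plug->E->R->B->L->B->refl->H->L'->F->R'->G->plug->G
Char 3 ('F'): step: R->7, L=4; F->plug->F->R->E->L->G->refl->F->L'->G->R'->G->plug->G
Char 4 ('B'): step: R->0, L->5 (L advanced); B->plug->B->R->G->L->B->refl->H->L'->B->R'->A->plug->A
Char 5 ('A'): step: R->1, L=5; A->plug->A->R->F->L->E->refl->C->L'->C->R'->D->plug->D
Char 6 ('A'): step: R->2, L=5; A->plug->A->R->F->L->E->refl->C->L'->C->R'->E->plug->E
Char 7 ('F'): step: R->3, L=5; F->plug->F->R->G->L->B->refl->H->L'->B->R'->D->plug->D
Char 8 ('C'): step: R->4, L=5; C->plug->C->R->A->L->A->refl->D->L'->H->R'->A->plug->A
Char 9 ('F'): step: R->5, L=5; F->plug->F->R->C->L->C->refl->E->L'->F->R'->G->plug->G
Char 10 ('H'): step: R->6, L=5; H->plug->H->R->H->L->D->refl->A->L'->A->R'->D->plug->D
Char 11 ('E'): step: R->7, L=5; E->plug->E->R->D->L->F->refl->G->L'->E->R'->F->plug->F
Char 12 ('D'): step: R->0, L->6 (L advanced); D->plug->D->R->C->L->E->refl->C->L'->G->R'->B->plug->B

B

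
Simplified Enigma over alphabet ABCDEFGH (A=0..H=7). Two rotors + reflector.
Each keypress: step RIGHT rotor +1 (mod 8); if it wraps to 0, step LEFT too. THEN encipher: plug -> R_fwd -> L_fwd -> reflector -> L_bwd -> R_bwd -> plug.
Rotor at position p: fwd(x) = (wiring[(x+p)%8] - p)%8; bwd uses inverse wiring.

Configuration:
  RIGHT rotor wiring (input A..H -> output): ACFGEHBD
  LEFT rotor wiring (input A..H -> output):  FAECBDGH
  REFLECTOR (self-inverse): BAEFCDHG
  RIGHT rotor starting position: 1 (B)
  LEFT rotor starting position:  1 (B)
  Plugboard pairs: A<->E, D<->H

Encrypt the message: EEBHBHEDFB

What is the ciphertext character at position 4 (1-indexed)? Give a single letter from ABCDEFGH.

Char 1 ('E'): step: R->2, L=1; E->plug->A->R->D->L->A->refl->B->L'->C->R'->C->plug->C
Char 2 ('E'): step: R->3, L=1; E->plug->A->R->D->L->A->refl->B->L'->C->R'->H->plug->D
Char 3 ('B'): step: R->4, L=1; B->plug->B->R->D->L->A->refl->B->L'->C->R'->H->plug->D
Char 4 ('H'): step: R->5, L=1; H->plug->D->R->D->L->A->refl->B->L'->C->R'->A->plug->E

E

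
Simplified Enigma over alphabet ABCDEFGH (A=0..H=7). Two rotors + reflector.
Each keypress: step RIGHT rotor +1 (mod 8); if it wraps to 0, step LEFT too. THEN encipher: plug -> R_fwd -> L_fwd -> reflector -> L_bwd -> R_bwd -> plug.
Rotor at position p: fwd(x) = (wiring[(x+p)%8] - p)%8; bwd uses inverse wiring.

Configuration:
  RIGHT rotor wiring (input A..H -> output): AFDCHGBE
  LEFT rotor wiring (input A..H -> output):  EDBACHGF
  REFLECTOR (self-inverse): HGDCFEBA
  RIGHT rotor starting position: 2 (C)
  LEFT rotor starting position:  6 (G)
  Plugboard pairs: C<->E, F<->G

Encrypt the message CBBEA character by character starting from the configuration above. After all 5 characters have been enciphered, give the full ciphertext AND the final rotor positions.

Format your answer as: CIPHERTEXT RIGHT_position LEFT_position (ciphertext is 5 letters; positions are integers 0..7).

Char 1 ('C'): step: R->3, L=6; C->plug->E->R->B->L->H->refl->A->L'->A->R'->H->plug->H
Char 2 ('B'): step: R->4, L=6; B->plug->B->R->C->L->G->refl->B->L'->H->R'->G->plug->F
Char 3 ('B'): step: R->5, L=6; B->plug->B->R->E->L->D->refl->C->L'->F->R'->G->plug->F
Char 4 ('E'): step: R->6, L=6; E->plug->C->R->C->L->G->refl->B->L'->H->R'->D->plug->D
Char 5 ('A'): step: R->7, L=6; A->plug->A->R->F->L->C->refl->D->L'->E->R'->D->plug->D
Final: ciphertext=HFFDD, RIGHT=7, LEFT=6

Answer: HFFDD 7 6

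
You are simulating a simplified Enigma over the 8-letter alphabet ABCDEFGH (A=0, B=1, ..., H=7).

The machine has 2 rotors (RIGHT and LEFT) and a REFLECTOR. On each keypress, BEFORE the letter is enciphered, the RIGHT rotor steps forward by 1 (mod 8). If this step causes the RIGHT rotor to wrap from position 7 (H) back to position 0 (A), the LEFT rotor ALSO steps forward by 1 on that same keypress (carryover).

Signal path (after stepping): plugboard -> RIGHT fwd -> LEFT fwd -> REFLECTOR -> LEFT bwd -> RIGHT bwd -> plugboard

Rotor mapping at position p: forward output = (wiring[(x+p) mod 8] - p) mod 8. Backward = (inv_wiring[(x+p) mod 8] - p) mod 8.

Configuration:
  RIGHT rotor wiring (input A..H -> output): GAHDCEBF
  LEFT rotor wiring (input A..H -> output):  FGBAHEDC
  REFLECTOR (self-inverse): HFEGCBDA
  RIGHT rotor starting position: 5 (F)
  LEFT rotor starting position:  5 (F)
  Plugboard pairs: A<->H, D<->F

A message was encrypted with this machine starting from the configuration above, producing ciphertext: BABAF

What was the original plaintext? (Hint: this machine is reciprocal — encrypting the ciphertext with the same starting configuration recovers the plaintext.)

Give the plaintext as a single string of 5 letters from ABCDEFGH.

Answer: DEHFD

Derivation:
Char 1 ('B'): step: R->6, L=5; B->plug->B->R->H->L->C->refl->E->L'->F->R'->F->plug->D
Char 2 ('A'): step: R->7, L=5; A->plug->H->R->C->L->F->refl->B->L'->E->R'->E->plug->E
Char 3 ('B'): step: R->0, L->6 (L advanced); B->plug->B->R->A->L->F->refl->B->L'->G->R'->A->plug->H
Char 4 ('A'): step: R->1, L=6; A->plug->H->R->F->L->C->refl->E->L'->B->R'->D->plug->F
Char 5 ('F'): step: R->2, L=6; F->plug->D->R->C->L->H->refl->A->L'->D->R'->F->plug->D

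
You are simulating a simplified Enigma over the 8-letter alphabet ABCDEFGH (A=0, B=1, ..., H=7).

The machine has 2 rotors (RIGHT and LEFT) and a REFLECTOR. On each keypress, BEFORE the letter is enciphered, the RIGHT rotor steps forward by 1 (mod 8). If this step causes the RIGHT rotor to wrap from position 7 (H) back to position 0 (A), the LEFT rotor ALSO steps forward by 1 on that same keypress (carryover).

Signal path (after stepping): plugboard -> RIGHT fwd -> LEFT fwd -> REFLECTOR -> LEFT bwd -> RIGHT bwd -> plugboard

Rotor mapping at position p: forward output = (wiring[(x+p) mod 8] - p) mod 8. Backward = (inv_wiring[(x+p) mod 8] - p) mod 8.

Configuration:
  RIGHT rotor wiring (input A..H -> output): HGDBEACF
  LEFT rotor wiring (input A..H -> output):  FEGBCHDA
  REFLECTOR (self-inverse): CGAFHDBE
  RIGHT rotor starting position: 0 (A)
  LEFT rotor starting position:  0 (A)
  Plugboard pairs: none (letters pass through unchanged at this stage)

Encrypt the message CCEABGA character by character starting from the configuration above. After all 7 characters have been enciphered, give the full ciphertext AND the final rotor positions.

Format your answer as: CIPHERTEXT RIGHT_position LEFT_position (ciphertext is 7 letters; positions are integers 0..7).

Answer: HFGCEDB 7 0

Derivation:
Char 1 ('C'): step: R->1, L=0; C->plug->C->R->A->L->F->refl->D->L'->G->R'->H->plug->H
Char 2 ('C'): step: R->2, L=0; C->plug->C->R->C->L->G->refl->B->L'->D->R'->F->plug->F
Char 3 ('E'): step: R->3, L=0; E->plug->E->R->C->L->G->refl->B->L'->D->R'->G->plug->G
Char 4 ('A'): step: R->4, L=0; A->plug->A->R->A->L->F->refl->D->L'->G->R'->C->plug->C
Char 5 ('B'): step: R->5, L=0; B->plug->B->R->F->L->H->refl->E->L'->B->R'->E->plug->E
Char 6 ('G'): step: R->6, L=0; G->plug->G->R->G->L->D->refl->F->L'->A->R'->D->plug->D
Char 7 ('A'): step: R->7, L=0; A->plug->A->R->G->L->D->refl->F->L'->A->R'->B->plug->B
Final: ciphertext=HFGCEDB, RIGHT=7, LEFT=0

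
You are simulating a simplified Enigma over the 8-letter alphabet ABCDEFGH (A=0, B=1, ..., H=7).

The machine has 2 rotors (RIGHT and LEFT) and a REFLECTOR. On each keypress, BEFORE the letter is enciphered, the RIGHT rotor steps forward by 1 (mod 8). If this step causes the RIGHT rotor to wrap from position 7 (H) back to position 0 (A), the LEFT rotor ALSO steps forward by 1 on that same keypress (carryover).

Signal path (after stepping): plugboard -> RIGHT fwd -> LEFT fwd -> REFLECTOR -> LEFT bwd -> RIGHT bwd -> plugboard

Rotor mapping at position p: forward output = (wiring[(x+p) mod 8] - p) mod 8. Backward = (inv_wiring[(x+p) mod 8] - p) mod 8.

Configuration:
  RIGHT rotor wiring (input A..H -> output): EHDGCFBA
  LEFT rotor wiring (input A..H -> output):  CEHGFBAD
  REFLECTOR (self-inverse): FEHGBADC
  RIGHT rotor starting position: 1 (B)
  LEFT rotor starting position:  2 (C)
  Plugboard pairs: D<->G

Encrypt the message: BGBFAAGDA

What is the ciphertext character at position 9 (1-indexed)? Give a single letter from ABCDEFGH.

Char 1 ('B'): step: R->2, L=2; B->plug->B->R->E->L->G->refl->D->L'->C->R'->G->plug->D
Char 2 ('G'): step: R->3, L=2; G->plug->D->R->G->L->A->refl->F->L'->A->R'->H->plug->H
Char 3 ('B'): step: R->4, L=2; B->plug->B->R->B->L->E->refl->B->L'->F->R'->C->plug->C
Char 4 ('F'): step: R->5, L=2; F->plug->F->R->G->L->A->refl->F->L'->A->R'->A->plug->A
Char 5 ('A'): step: R->6, L=2; A->plug->A->R->D->L->H->refl->C->L'->H->R'->H->plug->H
Char 6 ('A'): step: R->7, L=2; A->plug->A->R->B->L->E->refl->B->L'->F->R'->B->plug->B
Char 7 ('G'): step: R->0, L->3 (L advanced); G->plug->D->R->G->L->B->refl->E->L'->H->R'->B->plug->B
Char 8 ('D'): step: R->1, L=3; D->plug->G->R->H->L->E->refl->B->L'->G->R'->A->plug->A
Char 9 ('A'): step: R->2, L=3; A->plug->A->R->B->L->C->refl->H->L'->F->R'->H->plug->H

H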